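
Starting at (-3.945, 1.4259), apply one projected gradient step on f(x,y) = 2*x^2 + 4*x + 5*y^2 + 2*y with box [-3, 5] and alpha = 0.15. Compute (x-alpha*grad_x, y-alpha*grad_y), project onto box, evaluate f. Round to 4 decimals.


Step 1: Compute gradient at (-3.945, 1.4259).
grad_x = 2*2*-3.945 + 4 = -11.78
grad_y = 2*5*1.4259 + 2 = 16.259
Step 2: Gradient step.
x_raw = -3.945 - 0.15*-11.78 = -2.178
y_raw = 1.4259 - 0.15*16.259 = -1.013
Step 3: Project onto [-3, 5].
x_proj = clip(-2.178) = -2.178
y_proj = clip(-1.013) = -1.013
Step 4: Evaluate f.
f(-2.178, -1.013) = 3.8798


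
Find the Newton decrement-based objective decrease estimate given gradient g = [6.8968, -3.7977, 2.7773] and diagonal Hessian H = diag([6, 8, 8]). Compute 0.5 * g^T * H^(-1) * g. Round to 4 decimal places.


Step 1: H is diagonal, so H^(-1) * g = [1.1495, -0.4747, 0.3472].
Step 2: g^T H^(-1) g = sum_i g_i^2 / H_ii
  = (6.8968)^2/6 + (-3.7977)^2/8 + (2.7773)^2/8
  = 7.9276 + 1.8028 + 0.9642 = 10.6946
Step 3: Objective decrease = 0.5 * g^T H^(-1) g = 5.3473


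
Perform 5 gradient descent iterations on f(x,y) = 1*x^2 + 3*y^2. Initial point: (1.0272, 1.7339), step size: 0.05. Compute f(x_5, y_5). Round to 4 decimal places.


Gradient descent on f(x,y) = 1*x^2 + 3*y^2.
Starting point: (1.0272, 1.7339), alpha = 0.05
Step 1: grad_x = 2*1*1.0272 = 2.0544, grad_y = 2*3*1.7339 = 10.4034
  x_1 = 1.0272 - 0.05*2.0544 = 0.9245
  y_1 = 1.7339 - 0.05*10.4034 = 1.2137
Step 2: grad_x = 2*1*0.9245 = 1.849, grad_y = 2*3*1.2137 = 7.2824
  x_2 = 0.9245 - 0.05*1.849 = 0.832
  y_2 = 1.2137 - 0.05*7.2824 = 0.8496
Step 3: grad_x = 2*1*0.832 = 1.6641, grad_y = 2*3*0.8496 = 5.0977
  x_3 = 0.832 - 0.05*1.6641 = 0.7488
  y_3 = 0.8496 - 0.05*5.0977 = 0.5947
Step 4: grad_x = 2*1*0.7488 = 1.4977, grad_y = 2*3*0.5947 = 3.5684
  x_4 = 0.7488 - 0.05*1.4977 = 0.6739
  y_4 = 0.5947 - 0.05*3.5684 = 0.4163
Step 5: grad_x = 2*1*0.6739 = 1.3479, grad_y = 2*3*0.4163 = 2.4979
  x_5 = 0.6739 - 0.05*1.3479 = 0.6066
  y_5 = 0.4163 - 0.05*2.4979 = 0.2914
f(0.6066, 0.2914) = 1*0.6066^2 + 3*0.2914^2 = 0.6227


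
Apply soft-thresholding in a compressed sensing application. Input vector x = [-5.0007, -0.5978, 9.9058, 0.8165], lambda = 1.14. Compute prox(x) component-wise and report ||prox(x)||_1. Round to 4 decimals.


Soft-thresholding with lambda = 1.14:
prox(-5.0007) = sign(-5.0007)*max(|-5.0007| - 1.14, 0) = -3.8607
prox(-0.5978) = sign(-0.5978)*max(|-0.5978| - 1.14, 0) = 0.0
prox(9.9058) = sign(9.9058)*max(|9.9058| - 1.14, 0) = 8.7658
prox(0.8165) = sign(0.8165)*max(|0.8165| - 1.14, 0) = 0.0
prox(x) = [-3.8607, 0.0, 8.7658, 0.0]
||prox(x)||_1 = 3.8607 + 0.0 + 8.7658 + 0.0 = 12.6265


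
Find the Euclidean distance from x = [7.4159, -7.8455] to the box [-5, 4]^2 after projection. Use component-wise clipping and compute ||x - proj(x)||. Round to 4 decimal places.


Project each component onto [-5, 4].
clip(7.4159) = 4.0, clip(-7.8455) = -5.0
Projection = [4.0, -5.0]
Squared diffs: [11.6684, 8.0969]
Distance = sqrt(19.7653) = 4.4458


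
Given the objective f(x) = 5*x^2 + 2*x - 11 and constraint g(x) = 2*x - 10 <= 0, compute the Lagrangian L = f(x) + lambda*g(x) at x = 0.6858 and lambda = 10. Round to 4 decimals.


Step 1: Evaluate f(x).
f(0.6858) = 5*0.6858^2 + 2*0.6858 - 11 = -7.2768
Step 2: Evaluate g(x).
g(0.6858) = 2*0.6858 - 10 = -8.6284
Step 3: Compute Lagrangian.
L = -7.2768 + 10*-8.6284 = -93.5608


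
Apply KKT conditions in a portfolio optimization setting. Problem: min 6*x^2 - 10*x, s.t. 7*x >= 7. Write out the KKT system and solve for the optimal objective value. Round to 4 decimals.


Step 1: Try lambda = 0 (constraint inactive).
x_unc = 10/(2*6) = 0.8333
Check: 7*0.8333 = 5.8331 < 7 -- violated!
Step 2: Constraint must be active: 7*x = 7
x* = 7/7 = 1.0
lambda = (2*6*1.0 - 10)/7 = 0.2857
Step 3: Compute optimal value.
f(x*) = 6*1.0^2 - 10*1.0 = -4.0


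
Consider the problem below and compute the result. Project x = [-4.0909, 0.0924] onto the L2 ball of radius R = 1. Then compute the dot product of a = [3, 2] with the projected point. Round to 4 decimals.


Step 1: Compute ||x|| (intermediates to 6 decimals).
||x|| = sqrt((-4.0909)^2 + 0.0924^2) = 4.091943
Step 2: Project.
Since ||x|| > R, scale = R/||x|| = 1/4.091943 = 0.244383, proj(x) = scale * x
proj(x) = [-0.999746, 0.022581]
Step 3: Dot product.
a^T * proj(x) = 3*(-0.999746) + 2*0.022581 = -2.9541


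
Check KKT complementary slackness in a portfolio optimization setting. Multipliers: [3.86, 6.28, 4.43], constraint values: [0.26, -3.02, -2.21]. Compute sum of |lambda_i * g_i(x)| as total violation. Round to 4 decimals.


KKT complementary slackness check:
lambda_1 * g_1 = 3.86 * 0.26 = 1.0036
lambda_2 * g_2 = 6.28 * -3.02 = -18.9656
lambda_3 * g_3 = 4.43 * -2.21 = -9.7903
Total violation = 1.0036 + 18.9656 + 9.7903 = 29.7595


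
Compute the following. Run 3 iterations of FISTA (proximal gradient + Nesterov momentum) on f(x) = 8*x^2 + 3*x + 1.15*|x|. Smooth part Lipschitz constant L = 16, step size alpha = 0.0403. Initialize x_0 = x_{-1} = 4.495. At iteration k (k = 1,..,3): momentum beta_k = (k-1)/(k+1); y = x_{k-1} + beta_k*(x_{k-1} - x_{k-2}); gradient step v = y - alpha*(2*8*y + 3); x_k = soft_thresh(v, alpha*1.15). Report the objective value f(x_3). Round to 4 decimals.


FISTA on f(x) = 8*x^2 + 3*x + 1.15*|x|
L = 16, alpha = 0.0403
Iteration 1: beta = 0.0, y = 4.495 + 0.0*(4.495 - 4.495) = 4.495
  grad(y) = 74.92, v = y - alpha*grad = 1.4757
  prox(v) = soft_thresh(1.4757, 0.0463) = 1.4294
Iteration 2: beta = 0.3333, y = 1.4294 + 0.3333*(1.4294 - 4.495) = 0.4075
  grad(y) = 9.5201, v = y - alpha*grad = 0.0238
  prox(v) = soft_thresh(0.0238, 0.0463) = 0.0
Iteration 3: beta = 0.5, y = 0.0 + 0.5*(0.0 - 1.4294) = -0.7147
  grad(y) = -8.435, v = y - alpha*grad = -0.3748
  prox(v) = soft_thresh(-0.3748, 0.0463) = -0.3284
f(x_3) = 8*(-0.3284)^2 + 3*(-0.3284) + 1.15*|-0.3284| = 0.2553


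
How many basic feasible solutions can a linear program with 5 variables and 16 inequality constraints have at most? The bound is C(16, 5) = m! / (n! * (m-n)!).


Each vertex corresponds to some choice of n active constraints out of m, so the number of vertices is at most C(m, n) = m! / (n!(m-n)!).
m = 16, n = 5
Numerator: 16 * 15 * 14 * 13 * 12
Denominator: 5! = 120
C(16, 5) = 4368


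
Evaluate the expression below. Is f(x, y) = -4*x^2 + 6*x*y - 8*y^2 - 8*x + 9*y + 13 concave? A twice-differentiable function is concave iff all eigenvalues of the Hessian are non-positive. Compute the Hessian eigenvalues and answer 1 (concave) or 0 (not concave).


The Hessian of f(x,y) = -4*x^2 + 6*x*y - 8*y^2 - 8*x + 9*y + 13 is:
H = [[-8, 6], [6, -16]]
Trace = -8 - 16 = -24
Determinant = -8*-16 - (6)^2 = 92
Discriminant = (-24)^2 - 4*92 = 208.0
Eigenvalues: lambda_1 = -19.2111, lambda_2 = -4.7889
The function is concave.

1


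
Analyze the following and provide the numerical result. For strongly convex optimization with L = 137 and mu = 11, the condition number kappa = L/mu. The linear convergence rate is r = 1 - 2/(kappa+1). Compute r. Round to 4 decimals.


Step 1: Compute the condition number.
kappa = L/mu = 137/11 = 12.4545
Step 2: Compute the convergence rate.
r = 1 - 2/(kappa + 1) = 1 - 2*mu/(L + mu) = (L - mu)/(L + mu) = 126/148 = 0.8514


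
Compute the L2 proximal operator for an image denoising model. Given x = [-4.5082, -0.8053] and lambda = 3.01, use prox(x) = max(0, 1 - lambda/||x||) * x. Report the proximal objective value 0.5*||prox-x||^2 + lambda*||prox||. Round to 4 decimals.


Step 1: Compute ||x||.
||x|| = 4.5796
Step 2: Compute scaling factor.
scale = max(0, 1 - 3.01/4.5796) = 0.3427
Step 3: prox(x) = [-1.5451, -0.276]
||prox(x)|| = 1.5696
Step 4: Proximal objective.
0.5*||prox-x||^2 = 4.5301
lambda*||prox|| = 4.7245
Total = 9.2544


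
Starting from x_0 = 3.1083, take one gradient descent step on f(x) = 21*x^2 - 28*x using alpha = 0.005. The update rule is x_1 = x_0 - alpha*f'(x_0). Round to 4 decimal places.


We compute the gradient at x_0 and apply the update.
f'(x) = 42*x - 28
f'(3.1083) = 42*3.1083 - 28 = 102.5486
x_1 = 3.1083 - 0.005*102.5486 = 2.5956


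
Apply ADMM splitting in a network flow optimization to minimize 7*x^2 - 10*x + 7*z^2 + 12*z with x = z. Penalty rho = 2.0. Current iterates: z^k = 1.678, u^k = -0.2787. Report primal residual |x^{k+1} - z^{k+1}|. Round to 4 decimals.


ADMM iteration with rho = 2.0, z^k = 1.678, u^k = -0.2787
Step 1: x-update.
Minimize 7*x^2 - 10*x + (2.0/2)*(x - 1.678 - 0.2787)^2
FOC: (2*7 + 2.0)*x = 10 + 2.0*(1.678 + 0.2787)
x^{k+1} = 0.8696
Step 2: z-update.
Minimize 7*z^2 + 12*z + (2.0/2)*(0.8696 - z - 0.2787)^2
FOC: (2*7 + 2.0)*z = -12 + 2.0*(0.8696 - 0.2787)
z^{k+1} = -0.6761
Step 3: u-update.
u^{k+1} = -0.2787 + 0.8696 + 0.6761 = 1.267
Step 4: Primal residual = |0.8696 + 0.6761| = 1.5457


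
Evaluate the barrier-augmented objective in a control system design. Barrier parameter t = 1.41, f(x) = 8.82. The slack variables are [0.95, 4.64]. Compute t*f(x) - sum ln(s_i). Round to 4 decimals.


Step 1: Compute log-barrier.
ln values: [-0.0513, 1.5347]
phi = -(-0.0513 + 1.5347) = -1.4834
Step 2: Compute augmented objective.
t*f(x) = 1.41*8.82 = 12.4362
Total = 12.4362 - 1.4834 = 10.9528


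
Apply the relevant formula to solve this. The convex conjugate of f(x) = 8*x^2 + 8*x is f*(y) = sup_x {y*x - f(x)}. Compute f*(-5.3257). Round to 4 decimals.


f*(y) = sup_x {y*x - a*x^2 - b*x} = sup_x {(y-b)*x - a*x^2}
FOC: (y - b) - 2a*x = 0 => x* = (y - b)/(2a)
x* = (-5.3257 - 8)/(2*8) = -0.8329
f*(-5.3257) = (y-b)^2/(4a) = (-5.3257 - 8)^2/(4*8)
= 177.5743/32 = 5.5492


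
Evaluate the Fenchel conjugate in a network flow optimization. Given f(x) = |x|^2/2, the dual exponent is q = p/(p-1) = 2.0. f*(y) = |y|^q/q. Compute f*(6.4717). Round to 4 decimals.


The conjugate exponent q satisfies 1/p + 1/q = 1.
p = 2, so q = 2/(2 - 1) = 2.0
|y|^q = 6.4717^2.0 = 41.8829
f*(6.4717) = 41.8829 / 2.0 = 20.9415


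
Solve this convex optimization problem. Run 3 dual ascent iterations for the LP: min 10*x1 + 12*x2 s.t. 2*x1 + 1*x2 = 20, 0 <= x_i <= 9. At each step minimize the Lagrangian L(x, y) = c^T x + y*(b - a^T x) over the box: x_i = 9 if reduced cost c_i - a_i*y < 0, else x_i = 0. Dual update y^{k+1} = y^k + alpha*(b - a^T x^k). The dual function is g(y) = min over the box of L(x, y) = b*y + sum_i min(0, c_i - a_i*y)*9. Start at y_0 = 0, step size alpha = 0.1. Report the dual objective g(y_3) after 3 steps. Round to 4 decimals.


Dual ascent for LP: min 10*x1 + 12*x2, 2*x1 + 1*x2 = 20, 0 <= x_i <= 9
Step 1: y^k = 0.0, reduced costs: (10.0, 12.0)
  x^k = (0.0, 0.0), subgradient = b - a^T x = 20.0
  y^{k+1} = 0.0 + 0.1*20.0 = 2.0
Step 2: y^k = 2.0, reduced costs: (6.0, 10.0)
  x^k = (0.0, 0.0), subgradient = b - a^T x = 20.0
  y^{k+1} = 2.0 + 0.1*20.0 = 4.0
Step 3: y^k = 4.0, reduced costs: (2.0, 8.0)
  x^k = (0.0, 0.0), subgradient = b - a^T x = 20.0
  y^{k+1} = 4.0 + 0.1*20.0 = 6.0
Dual objective at y_3 = 6.0: reduced costs (-2.0, 6.0), box minimizer x = (9.0, 0.0)
g(y_3) = b*y + (c1 - a1*y)*x1 + (c2 - a2*y)*x2 = 20*6.0 + (-2.0)*9.0 + 6.0*0.0 = 120.0 - 18.0 + 0.0 = 102.0


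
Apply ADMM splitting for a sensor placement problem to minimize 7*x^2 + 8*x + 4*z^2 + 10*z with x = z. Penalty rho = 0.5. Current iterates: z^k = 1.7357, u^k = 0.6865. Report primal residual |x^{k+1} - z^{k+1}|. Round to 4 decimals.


ADMM iteration with rho = 0.5, z^k = 1.7357, u^k = 0.6865
Step 1: x-update.
Minimize 7*x^2 + 8*x + (0.5/2)*(x - 1.7357 + 0.6865)^2
FOC: (2*7 + 0.5)*x = -8 + 0.5*(1.7357 - 0.6865)
x^{k+1} = -0.5155
Step 2: z-update.
Minimize 4*z^2 + 10*z + (0.5/2)*(-0.5155 - z + 0.6865)^2
FOC: (2*4 + 0.5)*z = -10 + 0.5*(-0.5155 + 0.6865)
z^{k+1} = -1.1664
Step 3: u-update.
u^{k+1} = 0.6865 - 0.5155 + 1.1664 = 1.3374
Step 4: Primal residual = |-0.5155 + 1.1664| = 0.6509


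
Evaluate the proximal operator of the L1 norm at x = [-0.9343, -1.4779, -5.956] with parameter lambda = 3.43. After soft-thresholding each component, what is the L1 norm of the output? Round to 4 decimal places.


Soft-thresholding with lambda = 3.43:
prox(-0.9343) = sign(-0.9343)*max(|-0.9343| - 3.43, 0) = 0.0
prox(-1.4779) = sign(-1.4779)*max(|-1.4779| - 3.43, 0) = 0.0
prox(-5.956) = sign(-5.956)*max(|-5.956| - 3.43, 0) = -2.526
prox(x) = [0.0, 0.0, -2.526]
||prox(x)||_1 = 0.0 + 0.0 + 2.526 = 2.526


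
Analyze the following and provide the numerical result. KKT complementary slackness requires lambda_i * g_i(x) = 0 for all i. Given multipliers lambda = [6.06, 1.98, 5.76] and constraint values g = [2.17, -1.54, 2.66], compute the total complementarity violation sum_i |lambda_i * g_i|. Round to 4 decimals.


KKT complementary slackness check:
lambda_1 * g_1 = 6.06 * 2.17 = 13.1502
lambda_2 * g_2 = 1.98 * -1.54 = -3.0492
lambda_3 * g_3 = 5.76 * 2.66 = 15.3216
Total violation = 13.1502 + 3.0492 + 15.3216 = 31.521


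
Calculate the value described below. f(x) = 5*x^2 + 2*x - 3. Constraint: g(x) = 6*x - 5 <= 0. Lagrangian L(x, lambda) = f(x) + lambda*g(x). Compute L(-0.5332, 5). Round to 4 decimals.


Step 1: Evaluate f(x).
f(-0.5332) = 5*(-0.5332)^2 + 2*(-0.5332) - 3 = -2.6449
Step 2: Evaluate g(x).
g(-0.5332) = 6*-0.5332 - 5 = -8.1992
Step 3: Compute Lagrangian.
L = -2.6449 + 5*-8.1992 = -43.6409


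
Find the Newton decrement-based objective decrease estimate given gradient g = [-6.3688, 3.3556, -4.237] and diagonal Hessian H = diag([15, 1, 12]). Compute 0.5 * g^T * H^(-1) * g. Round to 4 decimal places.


Step 1: H is diagonal, so H^(-1) * g = [-0.4246, 3.3556, -0.3531].
Step 2: g^T H^(-1) g = sum_i g_i^2 / H_ii
  = (-6.3688)^2/15 + (3.3556)^2/1 + (-4.237)^2/12
  = 2.7041 + 11.2601 + 1.496 = 15.4602
Step 3: Objective decrease = 0.5 * g^T H^(-1) g = 7.7301


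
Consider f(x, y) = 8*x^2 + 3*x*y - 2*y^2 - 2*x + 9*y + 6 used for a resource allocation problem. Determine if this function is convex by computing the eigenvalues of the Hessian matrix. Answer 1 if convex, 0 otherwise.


The Hessian of f(x,y) = 8*x^2 + 3*x*y - 2*y^2 - 2*x + 9*y + 6 is:
H = [[16, 3], [3, -4]]
Trace = 16 - 4 = 12
Determinant = 16*-4 - (3)^2 = -73
Discriminant = (12)^2 - 4*-73 = 436.0
Eigenvalues: lambda_1 = -4.4403, lambda_2 = 16.4403
The function is not convex.

0


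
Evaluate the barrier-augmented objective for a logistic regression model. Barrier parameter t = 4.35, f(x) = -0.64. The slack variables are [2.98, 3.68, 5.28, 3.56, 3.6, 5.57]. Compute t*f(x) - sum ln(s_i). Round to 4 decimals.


Step 1: Compute log-barrier.
ln values: [1.0919, 1.3029, 1.6639, 1.2698, 1.2809, 1.7174]
phi = -(1.0919 + 1.3029 + 1.6639 + 1.2698 + 1.2809 + 1.7174) = -8.3269
Step 2: Compute augmented objective.
t*f(x) = 4.35*-0.64 = -2.784
Total = -2.784 - 8.3269 = -11.1109


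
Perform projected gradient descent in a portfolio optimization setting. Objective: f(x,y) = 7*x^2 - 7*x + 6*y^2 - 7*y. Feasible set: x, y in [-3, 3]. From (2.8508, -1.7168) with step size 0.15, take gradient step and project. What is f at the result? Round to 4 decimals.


Step 1: Compute gradient at (2.8508, -1.7168).
grad_x = 2*7*2.8508 - 7 = 32.9112
grad_y = 2*6*-1.7168 - 7 = -27.6016
Step 2: Gradient step.
x_raw = 2.8508 - 0.15*32.9112 = -2.0859
y_raw = -1.7168 - 0.15*-27.6016 = 2.4234
Step 3: Project onto [-3, 3].
x_proj = clip(-2.0859) = -2.0859
y_proj = clip(2.4234) = 2.4234
Step 4: Evaluate f.
f(-2.0859, 2.4234) = 63.3317


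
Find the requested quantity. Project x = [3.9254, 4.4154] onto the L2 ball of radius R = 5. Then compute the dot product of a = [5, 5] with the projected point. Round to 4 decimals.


Step 1: Compute ||x|| (intermediates to 6 decimals).
||x|| = sqrt(3.9254^2 + 4.4154^2) = 5.908005
Step 2: Project.
Since ||x|| > R, scale = R/||x|| = 5/5.908005 = 0.846309, proj(x) = scale * x
proj(x) = [3.322101, 3.736793]
Step 3: Dot product.
a^T * proj(x) = 5*3.322101 + 5*3.736793 = 35.2945


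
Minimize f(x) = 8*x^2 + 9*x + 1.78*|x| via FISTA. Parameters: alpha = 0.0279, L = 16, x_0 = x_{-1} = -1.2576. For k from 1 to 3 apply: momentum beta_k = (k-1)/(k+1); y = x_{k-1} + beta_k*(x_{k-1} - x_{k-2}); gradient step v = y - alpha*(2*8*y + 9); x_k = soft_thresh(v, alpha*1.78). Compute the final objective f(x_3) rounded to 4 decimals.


FISTA on f(x) = 8*x^2 + 9*x + 1.78*|x|
L = 16, alpha = 0.0279
Iteration 1: beta = 0.0, y = -1.2576 + 0.0*(-1.2576 + 1.2576) = -1.2576
  grad(y) = -11.1216, v = y - alpha*grad = -0.9473
  prox(v) = soft_thresh(-0.9473, 0.0497) = -0.8976
Iteration 2: beta = 0.3333, y = -0.8976 + 0.3333*(-0.8976 + 1.2576) = -0.7777
  grad(y) = -3.4426, v = y - alpha*grad = -0.6816
  prox(v) = soft_thresh(-0.6816, 0.0497) = -0.632
Iteration 3: beta = 0.5, y = -0.632 + 0.5*(-0.632 + 0.8976) = -0.4991
  grad(y) = 1.0143, v = y - alpha*grad = -0.5274
  prox(v) = soft_thresh(-0.5274, 0.0497) = -0.4777
f(x_3) = 8*(-0.4777)^2 + 9*(-0.4777) + 1.78*|-0.4777| = -1.6234


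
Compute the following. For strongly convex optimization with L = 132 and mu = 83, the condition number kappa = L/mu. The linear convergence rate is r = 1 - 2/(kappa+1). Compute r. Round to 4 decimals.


Step 1: Compute the condition number.
kappa = L/mu = 132/83 = 1.5904
Step 2: Compute the convergence rate.
r = 1 - 2/(kappa + 1) = 1 - 2*mu/(L + mu) = (L - mu)/(L + mu) = 49/215 = 0.2279


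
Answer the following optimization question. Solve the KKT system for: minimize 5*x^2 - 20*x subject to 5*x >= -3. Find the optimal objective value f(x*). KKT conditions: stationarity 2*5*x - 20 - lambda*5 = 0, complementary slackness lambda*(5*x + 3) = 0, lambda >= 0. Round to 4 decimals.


Step 1: Try lambda = 0 (constraint inactive).
Stationarity: 2*5*x - 20 = 0
x* = 20/(2*5) = 2.0
Check constraint: 5*2.0 = 10.0 >= -3 -- satisfied.
Step 2: Compute optimal value.
f(x*) = 5*2.0^2 - 20*2.0 = -20.0


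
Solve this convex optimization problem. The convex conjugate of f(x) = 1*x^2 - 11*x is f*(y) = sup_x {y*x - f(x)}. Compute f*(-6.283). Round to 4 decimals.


f*(y) = sup_x {y*x - a*x^2 - b*x} = sup_x {(y-b)*x - a*x^2}
FOC: (y - b) - 2a*x = 0 => x* = (y - b)/(2a)
x* = (-6.283 + 11)/(2*1) = 2.3585
f*(-6.283) = (y-b)^2/(4a) = (-6.283 + 11)^2/(4*1)
= 22.2501/4 = 5.5625


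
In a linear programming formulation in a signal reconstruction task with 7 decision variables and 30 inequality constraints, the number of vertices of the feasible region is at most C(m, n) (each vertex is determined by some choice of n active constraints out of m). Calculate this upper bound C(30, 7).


Each vertex corresponds to some choice of n active constraints out of m, so the number of vertices is at most C(m, n) = m! / (n!(m-n)!).
m = 30, n = 7
Numerator: 30 * 29 * 28 * 27 * 26 * 25 * 24
Denominator: 7! = 5040
C(30, 7) = 2035800


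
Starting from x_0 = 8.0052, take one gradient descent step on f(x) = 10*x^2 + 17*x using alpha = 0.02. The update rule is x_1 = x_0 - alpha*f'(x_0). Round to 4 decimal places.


We compute the gradient at x_0 and apply the update.
f'(x) = 20*x + 17
f'(8.0052) = 20*8.0052 + 17 = 177.104
x_1 = 8.0052 - 0.02*177.104 = 4.4631


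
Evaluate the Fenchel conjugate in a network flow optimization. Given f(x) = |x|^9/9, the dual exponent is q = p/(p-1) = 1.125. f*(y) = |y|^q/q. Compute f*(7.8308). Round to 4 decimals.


The conjugate exponent q satisfies 1/p + 1/q = 1.
p = 9, so q = 9/(9 - 1) = 1.125
|y|^q = 7.8308^1.125 = 10.1282
f*(7.8308) = 10.1282 / 1.125 = 9.0028


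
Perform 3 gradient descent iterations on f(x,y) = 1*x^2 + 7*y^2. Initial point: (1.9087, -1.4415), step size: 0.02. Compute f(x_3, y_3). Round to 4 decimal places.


Gradient descent on f(x,y) = 1*x^2 + 7*y^2.
Starting point: (1.9087, -1.4415), alpha = 0.02
Step 1: grad_x = 2*1*1.9087 = 3.8174, grad_y = 2*7*-1.4415 = -20.181
  x_1 = 1.9087 - 0.02*3.8174 = 1.8324
  y_1 = -1.4415 - 0.02*-20.181 = -1.0379
Step 2: grad_x = 2*1*1.8324 = 3.6647, grad_y = 2*7*-1.0379 = -14.5303
  x_2 = 1.8324 - 0.02*3.6647 = 1.7591
  y_2 = -1.0379 - 0.02*-14.5303 = -0.7473
Step 3: grad_x = 2*1*1.7591 = 3.5181, grad_y = 2*7*-0.7473 = -10.4618
  x_3 = 1.7591 - 0.02*3.5181 = 1.6887
  y_3 = -0.7473 - 0.02*-10.4618 = -0.538
f(1.6887, -0.538) = 1*1.6887^2 + 7*(-0.538)^2 = 4.8781


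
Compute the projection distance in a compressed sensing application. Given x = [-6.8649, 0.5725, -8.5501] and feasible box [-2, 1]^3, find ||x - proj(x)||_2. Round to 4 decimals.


Project each component onto [-2, 1].
clip(-6.8649) = -2.0, clip(0.5725) = 0.5725, clip(-8.5501) = -2.0
Projection = [-2.0, 0.5725, -2.0]
Squared diffs: [23.6673, 0.0, 42.9038]
Distance = sqrt(66.5711) = 8.1591


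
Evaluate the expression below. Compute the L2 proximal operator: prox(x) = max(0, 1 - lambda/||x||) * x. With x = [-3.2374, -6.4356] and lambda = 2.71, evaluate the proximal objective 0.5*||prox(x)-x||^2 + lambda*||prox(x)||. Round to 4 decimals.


Step 1: Compute ||x||.
||x|| = 7.204
Step 2: Compute scaling factor.
scale = max(0, 1 - 2.71/7.204) = 0.6238
Step 3: prox(x) = [-2.0196, -4.0147]
||prox(x)|| = 4.494
Step 4: Proximal objective.
0.5*||prox-x||^2 = 3.6721
lambda*||prox|| = 12.1787
Total = 15.8508


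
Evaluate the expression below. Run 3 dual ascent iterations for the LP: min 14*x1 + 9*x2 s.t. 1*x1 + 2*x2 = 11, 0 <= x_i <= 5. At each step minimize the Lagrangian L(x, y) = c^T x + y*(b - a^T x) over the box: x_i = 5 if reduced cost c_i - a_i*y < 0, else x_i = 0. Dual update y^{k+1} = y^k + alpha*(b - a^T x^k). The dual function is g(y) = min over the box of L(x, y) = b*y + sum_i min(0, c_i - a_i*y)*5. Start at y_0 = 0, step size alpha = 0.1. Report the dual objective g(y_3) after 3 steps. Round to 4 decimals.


Dual ascent for LP: min 14*x1 + 9*x2, 1*x1 + 2*x2 = 11, 0 <= x_i <= 5
Step 1: y^k = 0.0, reduced costs: (14.0, 9.0)
  x^k = (0.0, 0.0), subgradient = b - a^T x = 11.0
  y^{k+1} = 0.0 + 0.1*11.0 = 1.1
Step 2: y^k = 1.1, reduced costs: (12.9, 6.8)
  x^k = (0.0, 0.0), subgradient = b - a^T x = 11.0
  y^{k+1} = 1.1 + 0.1*11.0 = 2.2
Step 3: y^k = 2.2, reduced costs: (11.8, 4.6)
  x^k = (0.0, 0.0), subgradient = b - a^T x = 11.0
  y^{k+1} = 2.2 + 0.1*11.0 = 3.3
Dual objective at y_3 = 3.3: reduced costs (10.7, 2.4), box minimizer x = (0.0, 0.0)
g(y_3) = b*y + (c1 - a1*y)*x1 + (c2 - a2*y)*x2 = 11*3.3 + 10.7*0.0 + 2.4*0.0 = 36.3 + 0.0 + 0.0 = 36.3


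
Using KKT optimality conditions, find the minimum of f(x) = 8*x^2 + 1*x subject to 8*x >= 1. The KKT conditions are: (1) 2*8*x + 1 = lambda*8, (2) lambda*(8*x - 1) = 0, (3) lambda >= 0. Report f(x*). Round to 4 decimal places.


Step 1: Try lambda = 0 (constraint inactive).
x_unc = -1/(2*8) = -0.0625
Check: 8*-0.0625 = -0.5 < 1 -- violated!
Step 2: Constraint must be active: 8*x = 1
x* = 1/8 = 0.125
lambda = (2*8*0.125 + 1)/8 = 0.375
Step 3: Compute optimal value.
f(x*) = 8*0.125^2 + 1*0.125 = 0.25


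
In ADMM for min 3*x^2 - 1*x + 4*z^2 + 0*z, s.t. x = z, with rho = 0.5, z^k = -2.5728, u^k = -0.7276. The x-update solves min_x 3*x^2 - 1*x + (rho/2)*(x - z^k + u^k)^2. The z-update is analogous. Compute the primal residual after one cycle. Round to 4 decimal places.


ADMM iteration with rho = 0.5, z^k = -2.5728, u^k = -0.7276
Step 1: x-update.
Minimize 3*x^2 - 1*x + (0.5/2)*(x + 2.5728 - 0.7276)^2
FOC: (2*3 + 0.5)*x = 1 + 0.5*(-2.5728 + 0.7276)
x^{k+1} = 0.0119
Step 2: z-update.
Minimize 4*z^2 + 0*z + (0.5/2)*(0.0119 - z - 0.7276)^2
FOC: (2*4 + 0.5)*z = 0 + 0.5*(0.0119 - 0.7276)
z^{k+1} = -0.0421
Step 3: u-update.
u^{k+1} = -0.7276 + 0.0119 + 0.0421 = -0.6736
Step 4: Primal residual = |0.0119 + 0.0421| = 0.054


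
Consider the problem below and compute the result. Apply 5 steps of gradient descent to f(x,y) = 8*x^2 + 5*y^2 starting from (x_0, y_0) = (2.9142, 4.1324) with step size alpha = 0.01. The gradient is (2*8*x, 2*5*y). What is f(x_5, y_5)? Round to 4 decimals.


Gradient descent on f(x,y) = 8*x^2 + 5*y^2.
Starting point: (2.9142, 4.1324), alpha = 0.01
Step 1: grad_x = 2*8*2.9142 = 46.6272, grad_y = 2*5*4.1324 = 41.324
  x_1 = 2.9142 - 0.01*46.6272 = 2.4479
  y_1 = 4.1324 - 0.01*41.324 = 3.7192
Step 2: grad_x = 2*8*2.4479 = 39.1668, grad_y = 2*5*3.7192 = 37.1916
  x_2 = 2.4479 - 0.01*39.1668 = 2.0563
  y_2 = 3.7192 - 0.01*37.1916 = 3.3472
Step 3: grad_x = 2*8*2.0563 = 32.9002, grad_y = 2*5*3.3472 = 33.4724
  x_3 = 2.0563 - 0.01*32.9002 = 1.7273
  y_3 = 3.3472 - 0.01*33.4724 = 3.0125
Step 4: grad_x = 2*8*1.7273 = 27.6361, grad_y = 2*5*3.0125 = 30.1252
  x_4 = 1.7273 - 0.01*27.6361 = 1.4509
  y_4 = 3.0125 - 0.01*30.1252 = 2.7113
Step 5: grad_x = 2*8*1.4509 = 23.2143, grad_y = 2*5*2.7113 = 27.1127
  x_5 = 1.4509 - 0.01*23.2143 = 1.2188
  y_5 = 2.7113 - 0.01*27.1127 = 2.4401
f(1.2188, 2.4401) = 8*1.2188^2 + 5*2.4401^2 = 41.6543


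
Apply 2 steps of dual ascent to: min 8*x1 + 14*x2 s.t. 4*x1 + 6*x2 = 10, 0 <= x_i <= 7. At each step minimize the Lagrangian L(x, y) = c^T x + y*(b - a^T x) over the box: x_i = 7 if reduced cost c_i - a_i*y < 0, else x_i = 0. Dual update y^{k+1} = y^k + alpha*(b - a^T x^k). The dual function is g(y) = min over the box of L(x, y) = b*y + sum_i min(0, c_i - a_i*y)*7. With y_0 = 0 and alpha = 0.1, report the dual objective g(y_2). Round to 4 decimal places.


Dual ascent for LP: min 8*x1 + 14*x2, 4*x1 + 6*x2 = 10, 0 <= x_i <= 7
Step 1: y^k = 0.0, reduced costs: (8.0, 14.0)
  x^k = (0.0, 0.0), subgradient = b - a^T x = 10.0
  y^{k+1} = 0.0 + 0.1*10.0 = 1.0
Step 2: y^k = 1.0, reduced costs: (4.0, 8.0)
  x^k = (0.0, 0.0), subgradient = b - a^T x = 10.0
  y^{k+1} = 1.0 + 0.1*10.0 = 2.0
Dual objective at y_2 = 2.0: reduced costs (0.0, 2.0), box minimizer x = (0.0, 0.0)
g(y_2) = b*y + (c1 - a1*y)*x1 + (c2 - a2*y)*x2 = 10*2.0 + 0.0*0.0 + 2.0*0.0 = 20.0 + 0.0 + 0.0 = 20.0


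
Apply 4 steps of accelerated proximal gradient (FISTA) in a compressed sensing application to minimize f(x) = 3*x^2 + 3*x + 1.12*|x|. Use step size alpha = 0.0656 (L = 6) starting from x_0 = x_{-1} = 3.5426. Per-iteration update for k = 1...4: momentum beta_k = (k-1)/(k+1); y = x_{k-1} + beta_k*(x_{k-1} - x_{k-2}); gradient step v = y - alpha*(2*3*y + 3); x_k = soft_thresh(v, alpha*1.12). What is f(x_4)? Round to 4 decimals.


FISTA on f(x) = 3*x^2 + 3*x + 1.12*|x|
L = 6, alpha = 0.0656
Iteration 1: beta = 0.0, y = 3.5426 + 0.0*(3.5426 - 3.5426) = 3.5426
  grad(y) = 24.2556, v = y - alpha*grad = 1.9514
  prox(v) = soft_thresh(1.9514, 0.0735) = 1.878
Iteration 2: beta = 0.3333, y = 1.878 + 0.3333*(1.878 - 3.5426) = 1.3231
  grad(y) = 10.9385, v = y - alpha*grad = 0.6055
  prox(v) = soft_thresh(0.6055, 0.0735) = 0.532
Iteration 3: beta = 0.5, y = 0.532 + 0.5*(0.532 - 1.878) = -0.1409
  grad(y) = 2.1545, v = y - alpha*grad = -0.2823
  prox(v) = soft_thresh(-0.2823, 0.0735) = -0.2088
Iteration 4: beta = 0.6, y = -0.2088 + 0.6*(-0.2088 - 0.532) = -0.6533
  grad(y) = -0.9196, v = y - alpha*grad = -0.5929
  prox(v) = soft_thresh(-0.5929, 0.0735) = -0.5195
f(x_4) = 3*(-0.5195)^2 + 3*(-0.5195) + 1.12*|-0.5195| = -0.1671


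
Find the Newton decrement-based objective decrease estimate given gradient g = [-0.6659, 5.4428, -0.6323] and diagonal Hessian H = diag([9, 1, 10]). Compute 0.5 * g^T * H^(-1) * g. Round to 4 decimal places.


Step 1: H is diagonal, so H^(-1) * g = [-0.074, 5.4428, -0.0632].
Step 2: g^T H^(-1) g = sum_i g_i^2 / H_ii
  = (-0.6659)^2/9 + (5.4428)^2/1 + (-0.6323)^2/10
  = 0.0493 + 29.6241 + 0.04 = 29.7133
Step 3: Objective decrease = 0.5 * g^T H^(-1) g = 14.8567


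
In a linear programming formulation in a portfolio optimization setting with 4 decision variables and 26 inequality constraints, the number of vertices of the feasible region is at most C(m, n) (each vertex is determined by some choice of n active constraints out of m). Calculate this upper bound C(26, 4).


Each vertex corresponds to some choice of n active constraints out of m, so the number of vertices is at most C(m, n) = m! / (n!(m-n)!).
m = 26, n = 4
Numerator: 26 * 25 * 24 * 23
Denominator: 4! = 24
C(26, 4) = 14950


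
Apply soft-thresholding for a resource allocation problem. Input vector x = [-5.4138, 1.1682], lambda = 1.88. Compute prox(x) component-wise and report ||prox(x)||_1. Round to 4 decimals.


Soft-thresholding with lambda = 1.88:
prox(-5.4138) = sign(-5.4138)*max(|-5.4138| - 1.88, 0) = -3.5338
prox(1.1682) = sign(1.1682)*max(|1.1682| - 1.88, 0) = 0.0
prox(x) = [-3.5338, 0.0]
||prox(x)||_1 = 3.5338 + 0.0 = 3.5338


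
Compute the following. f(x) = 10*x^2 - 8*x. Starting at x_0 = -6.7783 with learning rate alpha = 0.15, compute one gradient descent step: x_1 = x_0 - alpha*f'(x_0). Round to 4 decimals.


We compute the gradient at x_0 and apply the update.
f'(x) = 20*x - 8
f'(-6.7783) = 20*-6.7783 - 8 = -143.566
x_1 = -6.7783 - 0.15*-143.566 = 14.7566


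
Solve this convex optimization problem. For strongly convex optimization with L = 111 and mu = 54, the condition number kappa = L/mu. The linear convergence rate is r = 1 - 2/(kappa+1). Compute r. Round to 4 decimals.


Step 1: Compute the condition number.
kappa = L/mu = 111/54 = 2.0556
Step 2: Compute the convergence rate.
r = 1 - 2/(kappa + 1) = 1 - 2*mu/(L + mu) = (L - mu)/(L + mu) = 57/165 = 0.3455


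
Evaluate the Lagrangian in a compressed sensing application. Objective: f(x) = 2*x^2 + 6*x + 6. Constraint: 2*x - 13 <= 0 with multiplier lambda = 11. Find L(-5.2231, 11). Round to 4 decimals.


Step 1: Evaluate f(x).
f(-5.2231) = 2*(-5.2231)^2 + 6*(-5.2231) + 6 = 29.2229
Step 2: Evaluate g(x).
g(-5.2231) = 2*-5.2231 - 13 = -23.4462
Step 3: Compute Lagrangian.
L = 29.2229 + 11*-23.4462 = -228.6853


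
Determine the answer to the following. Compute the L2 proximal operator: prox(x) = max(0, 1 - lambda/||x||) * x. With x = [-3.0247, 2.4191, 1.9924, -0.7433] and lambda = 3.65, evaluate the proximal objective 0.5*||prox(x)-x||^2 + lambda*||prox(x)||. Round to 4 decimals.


Step 1: Compute ||x||.
||x|| = 4.4185
Step 2: Compute scaling factor.
scale = max(0, 1 - 3.65/4.4185) = 0.1739
Step 3: prox(x) = [-0.5261, 0.4207, 0.3465, -0.1293]
||prox(x)|| = 0.7685
Step 4: Proximal objective.
0.5*||prox-x||^2 = 6.6613
lambda*||prox|| = 2.805
Total = 9.4662


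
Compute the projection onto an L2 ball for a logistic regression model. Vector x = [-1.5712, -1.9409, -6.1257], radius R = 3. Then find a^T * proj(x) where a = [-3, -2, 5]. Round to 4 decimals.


Step 1: Compute ||x|| (intermediates to 6 decimals).
||x|| = sqrt((-1.5712)^2 + (-1.9409)^2 + (-6.1257)^2) = 6.615131
Step 2: Project.
Since ||x|| > R, scale = R/||x|| = 3/6.615131 = 0.453506, proj(x) = scale * x
proj(x) = [-0.712549, -0.88021, -2.778042]
Step 3: Dot product.
a^T * proj(x) = -3*(-0.712549) - 2*(-0.88021) + 5*(-2.778042) = -9.9921


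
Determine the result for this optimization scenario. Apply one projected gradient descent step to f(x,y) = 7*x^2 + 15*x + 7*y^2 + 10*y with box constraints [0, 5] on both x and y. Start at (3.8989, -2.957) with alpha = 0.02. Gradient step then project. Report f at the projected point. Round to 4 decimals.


Step 1: Compute gradient at (3.8989, -2.957).
grad_x = 2*7*3.8989 + 15 = 69.5846
grad_y = 2*7*-2.957 + 10 = -31.398
Step 2: Gradient step.
x_raw = 3.8989 - 0.02*69.5846 = 2.5072
y_raw = -2.957 - 0.02*-31.398 = -2.329
Step 3: Project onto [0, 5].
x_proj = clip(2.5072) = 2.5072
y_proj = clip(-2.329) = 0.0
Step 4: Evaluate f.
f(2.5072, 0.0) = 81.6108


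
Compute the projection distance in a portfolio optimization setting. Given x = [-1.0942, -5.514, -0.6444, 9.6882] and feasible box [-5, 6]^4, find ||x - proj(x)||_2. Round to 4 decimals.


Project each component onto [-5, 6].
clip(-1.0942) = -1.0942, clip(-5.514) = -5.0, clip(-0.6444) = -0.6444, clip(9.6882) = 6.0
Projection = [-1.0942, -5.0, -0.6444, 6.0]
Squared diffs: [0.0, 0.2642, 0.0, 13.6028]
Distance = sqrt(13.867) = 3.7238


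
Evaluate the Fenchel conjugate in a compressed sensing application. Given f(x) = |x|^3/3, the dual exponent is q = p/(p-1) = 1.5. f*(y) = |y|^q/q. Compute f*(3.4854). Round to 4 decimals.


The conjugate exponent q satisfies 1/p + 1/q = 1.
p = 3, so q = 3/(3 - 1) = 1.5
|y|^q = 3.4854^1.5 = 6.507
f*(3.4854) = 6.507 / 1.5 = 4.338


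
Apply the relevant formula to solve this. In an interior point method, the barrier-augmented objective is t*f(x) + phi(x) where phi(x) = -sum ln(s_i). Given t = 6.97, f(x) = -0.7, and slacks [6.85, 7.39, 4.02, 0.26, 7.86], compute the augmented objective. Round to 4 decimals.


Step 1: Compute log-barrier.
ln values: [1.9242, 2.0001, 1.3913, -1.3471, 2.0618]
phi = -(1.9242 + 2.0001 + 1.3913 - 1.3471 + 2.0618) = -6.0304
Step 2: Compute augmented objective.
t*f(x) = 6.97*-0.7 = -4.879
Total = -4.879 - 6.0304 = -10.9094


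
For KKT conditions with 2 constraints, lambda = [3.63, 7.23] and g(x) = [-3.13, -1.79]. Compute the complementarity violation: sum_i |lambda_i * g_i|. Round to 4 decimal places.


KKT complementary slackness check:
lambda_1 * g_1 = 3.63 * -3.13 = -11.3619
lambda_2 * g_2 = 7.23 * -1.79 = -12.9417
Total violation = 11.3619 + 12.9417 = 24.3036


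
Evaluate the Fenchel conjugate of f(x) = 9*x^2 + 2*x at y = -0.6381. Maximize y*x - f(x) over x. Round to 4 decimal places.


f*(y) = sup_x {y*x - a*x^2 - b*x} = sup_x {(y-b)*x - a*x^2}
FOC: (y - b) - 2a*x = 0 => x* = (y - b)/(2a)
x* = (-0.6381 - 2)/(2*9) = -0.1466
f*(-0.6381) = (y-b)^2/(4a) = (-0.6381 - 2)^2/(4*9)
= 6.9596/36 = 0.1933


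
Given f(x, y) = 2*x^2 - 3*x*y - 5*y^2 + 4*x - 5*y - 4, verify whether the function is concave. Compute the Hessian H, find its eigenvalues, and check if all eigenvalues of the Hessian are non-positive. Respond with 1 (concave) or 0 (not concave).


The Hessian of f(x,y) = 2*x^2 - 3*x*y - 5*y^2 + 4*x - 5*y - 4 is:
H = [[4, -3], [-3, -10]]
Trace = 4 - 10 = -6
Determinant = 4*-10 - (-3)^2 = -49
Discriminant = (-6)^2 - 4*-49 = 232.0
Eigenvalues: lambda_1 = -10.6158, lambda_2 = 4.6158
The function is not concave.

0


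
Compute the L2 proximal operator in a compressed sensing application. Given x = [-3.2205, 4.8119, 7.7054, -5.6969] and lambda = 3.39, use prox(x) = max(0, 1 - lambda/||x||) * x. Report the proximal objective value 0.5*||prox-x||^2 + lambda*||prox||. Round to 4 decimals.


Step 1: Compute ||x||.
||x|| = 11.1962
Step 2: Compute scaling factor.
scale = max(0, 1 - 3.39/11.1962) = 0.6972
Step 3: prox(x) = [-2.2454, 3.3549, 5.3723, -3.972]
||prox(x)|| = 7.8062
Step 4: Proximal objective.
0.5*||prox-x||^2 = 5.7461
lambda*||prox|| = 26.463
Total = 32.2089


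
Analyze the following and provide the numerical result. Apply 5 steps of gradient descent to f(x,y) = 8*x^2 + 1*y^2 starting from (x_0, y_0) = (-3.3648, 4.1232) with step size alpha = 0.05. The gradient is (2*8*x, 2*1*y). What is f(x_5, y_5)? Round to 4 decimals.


Gradient descent on f(x,y) = 8*x^2 + 1*y^2.
Starting point: (-3.3648, 4.1232), alpha = 0.05
Step 1: grad_x = 2*8*-3.3648 = -53.8368, grad_y = 2*1*4.1232 = 8.2464
  x_1 = -3.3648 - 0.05*-53.8368 = -0.673
  y_1 = 4.1232 - 0.05*8.2464 = 3.7109
Step 2: grad_x = 2*8*-0.673 = -10.7674, grad_y = 2*1*3.7109 = 7.4218
  x_2 = -0.673 - 0.05*-10.7674 = -0.1346
  y_2 = 3.7109 - 0.05*7.4218 = 3.3398
Step 3: grad_x = 2*8*-0.1346 = -2.1535, grad_y = 2*1*3.3398 = 6.6796
  x_3 = -0.1346 - 0.05*-2.1535 = -0.0269
  y_3 = 3.3398 - 0.05*6.6796 = 3.0058
Step 4: grad_x = 2*8*-0.0269 = -0.4307, grad_y = 2*1*3.0058 = 6.0116
  x_4 = -0.0269 - 0.05*-0.4307 = -0.0054
  y_4 = 3.0058 - 0.05*6.0116 = 2.7052
Step 5: grad_x = 2*8*-0.0054 = -0.0861, grad_y = 2*1*2.7052 = 5.4105
  x_5 = -0.0054 - 0.05*-0.0861 = -0.0011
  y_5 = 2.7052 - 0.05*5.4105 = 2.4347
f(-0.0011, 2.4347) = 8*(-0.0011)^2 + 1*2.4347^2 = 5.9278


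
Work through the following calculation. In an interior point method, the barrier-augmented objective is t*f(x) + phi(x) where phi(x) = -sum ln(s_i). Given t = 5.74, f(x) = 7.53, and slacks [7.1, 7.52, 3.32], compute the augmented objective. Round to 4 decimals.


Step 1: Compute log-barrier.
ln values: [1.9601, 2.0176, 1.2]
phi = -(1.9601 + 2.0176 + 1.2) = -5.1776
Step 2: Compute augmented objective.
t*f(x) = 5.74*7.53 = 43.2222
Total = 43.2222 - 5.1776 = 38.0446


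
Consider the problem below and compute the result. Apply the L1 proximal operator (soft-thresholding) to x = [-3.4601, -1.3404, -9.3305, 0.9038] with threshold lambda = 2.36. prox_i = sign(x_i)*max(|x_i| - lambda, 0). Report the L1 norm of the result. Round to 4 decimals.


Soft-thresholding with lambda = 2.36:
prox(-3.4601) = sign(-3.4601)*max(|-3.4601| - 2.36, 0) = -1.1001
prox(-1.3404) = sign(-1.3404)*max(|-1.3404| - 2.36, 0) = 0.0
prox(-9.3305) = sign(-9.3305)*max(|-9.3305| - 2.36, 0) = -6.9705
prox(0.9038) = sign(0.9038)*max(|0.9038| - 2.36, 0) = 0.0
prox(x) = [-1.1001, 0.0, -6.9705, 0.0]
||prox(x)||_1 = 1.1001 + 0.0 + 6.9705 + 0.0 = 8.0706


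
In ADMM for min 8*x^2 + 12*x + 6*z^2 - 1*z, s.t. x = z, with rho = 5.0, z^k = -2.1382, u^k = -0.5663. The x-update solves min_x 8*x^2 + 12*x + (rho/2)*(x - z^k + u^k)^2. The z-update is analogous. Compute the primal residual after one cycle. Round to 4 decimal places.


ADMM iteration with rho = 5.0, z^k = -2.1382, u^k = -0.5663
Step 1: x-update.
Minimize 8*x^2 + 12*x + (5.0/2)*(x + 2.1382 - 0.5663)^2
FOC: (2*8 + 5.0)*x = -12 + 5.0*(-2.1382 + 0.5663)
x^{k+1} = -0.9457
Step 2: z-update.
Minimize 6*z^2 - 1*z + (5.0/2)*(-0.9457 - z - 0.5663)^2
FOC: (2*6 + 5.0)*z = 1 + 5.0*(-0.9457 - 0.5663)
z^{k+1} = -0.3859
Step 3: u-update.
u^{k+1} = -0.5663 - 0.9457 + 0.3859 = -1.1261
Step 4: Primal residual = |-0.9457 + 0.3859| = 0.5598


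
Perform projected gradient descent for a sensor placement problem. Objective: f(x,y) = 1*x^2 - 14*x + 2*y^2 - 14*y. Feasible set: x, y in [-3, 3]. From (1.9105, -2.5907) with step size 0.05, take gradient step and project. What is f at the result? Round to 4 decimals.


Step 1: Compute gradient at (1.9105, -2.5907).
grad_x = 2*1*1.9105 - 14 = -10.179
grad_y = 2*2*-2.5907 - 14 = -24.3628
Step 2: Gradient step.
x_raw = 1.9105 - 0.05*-10.179 = 2.4195
y_raw = -2.5907 - 0.05*-24.3628 = -1.3726
Step 3: Project onto [-3, 3].
x_proj = clip(2.4195) = 2.4195
y_proj = clip(-1.3726) = -1.3726
Step 4: Evaluate f.
f(2.4195, -1.3726) = -5.0349


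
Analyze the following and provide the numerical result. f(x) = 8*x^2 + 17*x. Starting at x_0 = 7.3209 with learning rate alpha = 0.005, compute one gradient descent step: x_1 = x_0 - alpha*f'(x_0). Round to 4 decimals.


We compute the gradient at x_0 and apply the update.
f'(x) = 16*x + 17
f'(7.3209) = 16*7.3209 + 17 = 134.1344
x_1 = 7.3209 - 0.005*134.1344 = 6.6502


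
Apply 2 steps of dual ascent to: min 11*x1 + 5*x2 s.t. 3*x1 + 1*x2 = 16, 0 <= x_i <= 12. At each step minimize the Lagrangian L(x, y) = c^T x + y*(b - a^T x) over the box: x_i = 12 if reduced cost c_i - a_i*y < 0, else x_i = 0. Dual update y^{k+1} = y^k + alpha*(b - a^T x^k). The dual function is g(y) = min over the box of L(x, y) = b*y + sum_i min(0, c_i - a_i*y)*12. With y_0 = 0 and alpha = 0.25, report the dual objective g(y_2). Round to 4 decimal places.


Dual ascent for LP: min 11*x1 + 5*x2, 3*x1 + 1*x2 = 16, 0 <= x_i <= 12
Step 1: y^k = 0.0, reduced costs: (11.0, 5.0)
  x^k = (0.0, 0.0), subgradient = b - a^T x = 16.0
  y^{k+1} = 0.0 + 0.25*16.0 = 4.0
Step 2: y^k = 4.0, reduced costs: (-1.0, 1.0)
  x^k = (12.0, 0.0), subgradient = b - a^T x = -20.0
  y^{k+1} = 4.0 + 0.25*-20.0 = -1.0
Dual objective at y_2 = -1.0: reduced costs (14.0, 6.0), box minimizer x = (0.0, 0.0)
g(y_2) = b*y + (c1 - a1*y)*x1 + (c2 - a2*y)*x2 = 16*(-1.0) + 14.0*0.0 + 6.0*0.0 = -16.0 + 0.0 + 0.0 = -16.0


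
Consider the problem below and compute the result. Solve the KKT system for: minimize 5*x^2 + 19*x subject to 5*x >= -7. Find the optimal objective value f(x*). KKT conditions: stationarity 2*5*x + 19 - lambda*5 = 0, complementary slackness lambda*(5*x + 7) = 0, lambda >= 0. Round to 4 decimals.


Step 1: Try lambda = 0 (constraint inactive).
x_unc = -19/(2*5) = -1.9
Check: 5*-1.9 = -9.5 < -7 -- violated!
Step 2: Constraint must be active: 5*x = -7
x* = -7/5 = -1.4
lambda = (2*5*(-1.4) + 19)/5 = 1.0
Step 3: Compute optimal value.
f(x*) = 5*(-1.4)^2 + 19*(-1.4) = -16.8


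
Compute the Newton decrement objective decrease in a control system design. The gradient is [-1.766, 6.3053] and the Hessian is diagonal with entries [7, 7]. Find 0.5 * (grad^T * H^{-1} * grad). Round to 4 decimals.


Step 1: H is diagonal, so H^(-1) * g = [-0.2523, 0.9008].
Step 2: g^T H^(-1) g = sum_i g_i^2 / H_ii
  = (-1.766)^2/7 + (6.3053)^2/7
  = 0.4455 + 5.6795 = 6.1251
Step 3: Objective decrease = 0.5 * g^T H^(-1) g = 3.0625
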